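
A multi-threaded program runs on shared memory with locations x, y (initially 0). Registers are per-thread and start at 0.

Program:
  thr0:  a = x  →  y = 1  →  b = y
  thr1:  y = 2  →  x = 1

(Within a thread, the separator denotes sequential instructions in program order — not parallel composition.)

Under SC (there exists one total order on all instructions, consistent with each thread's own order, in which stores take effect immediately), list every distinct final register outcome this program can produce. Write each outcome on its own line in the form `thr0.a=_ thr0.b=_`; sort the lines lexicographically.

thr0.a=0 thr0.b=1
thr0.a=0 thr0.b=2
thr0.a=1 thr0.b=1

outcome vector order: (thr0.a,thr0.b)
|SC outcomes| = 3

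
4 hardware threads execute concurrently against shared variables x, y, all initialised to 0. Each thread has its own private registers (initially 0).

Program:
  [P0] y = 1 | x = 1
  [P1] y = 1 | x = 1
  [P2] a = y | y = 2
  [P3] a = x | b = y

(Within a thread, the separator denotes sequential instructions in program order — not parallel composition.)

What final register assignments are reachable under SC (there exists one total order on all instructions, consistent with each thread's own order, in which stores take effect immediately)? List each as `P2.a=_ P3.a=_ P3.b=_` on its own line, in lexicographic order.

outcome vector order: (P2.a,P3.a,P3.b)
|SC outcomes| = 10

P2.a=0 P3.a=0 P3.b=0
P2.a=0 P3.a=0 P3.b=1
P2.a=0 P3.a=0 P3.b=2
P2.a=0 P3.a=1 P3.b=1
P2.a=0 P3.a=1 P3.b=2
P2.a=1 P3.a=0 P3.b=0
P2.a=1 P3.a=0 P3.b=1
P2.a=1 P3.a=0 P3.b=2
P2.a=1 P3.a=1 P3.b=1
P2.a=1 P3.a=1 P3.b=2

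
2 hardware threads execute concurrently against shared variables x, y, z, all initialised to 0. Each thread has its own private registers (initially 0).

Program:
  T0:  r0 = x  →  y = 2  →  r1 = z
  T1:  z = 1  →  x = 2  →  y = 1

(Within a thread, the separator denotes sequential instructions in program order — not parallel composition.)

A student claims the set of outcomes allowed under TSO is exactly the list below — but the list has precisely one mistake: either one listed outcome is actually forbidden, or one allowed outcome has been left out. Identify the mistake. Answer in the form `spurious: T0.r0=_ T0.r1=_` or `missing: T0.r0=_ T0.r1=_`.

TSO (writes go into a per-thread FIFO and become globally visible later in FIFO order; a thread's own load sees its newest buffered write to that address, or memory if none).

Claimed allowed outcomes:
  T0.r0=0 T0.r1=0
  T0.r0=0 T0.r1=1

outcome vector order: (T0.r0,T0.r1)
TSO (3): (0,0); (0,1); (2,1)
TSO∖claimed = {(2,1)}

missing: T0.r0=2 T0.r1=1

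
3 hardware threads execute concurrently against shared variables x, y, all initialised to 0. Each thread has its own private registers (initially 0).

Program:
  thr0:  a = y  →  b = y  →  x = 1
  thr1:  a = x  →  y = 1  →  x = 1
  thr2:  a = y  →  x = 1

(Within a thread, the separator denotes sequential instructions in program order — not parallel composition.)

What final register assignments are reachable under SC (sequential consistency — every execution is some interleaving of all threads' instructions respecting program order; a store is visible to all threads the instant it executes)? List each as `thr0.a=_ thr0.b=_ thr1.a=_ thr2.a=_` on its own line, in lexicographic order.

thr0.a=0 thr0.b=0 thr1.a=0 thr2.a=0
thr0.a=0 thr0.b=0 thr1.a=0 thr2.a=1
thr0.a=0 thr0.b=0 thr1.a=1 thr2.a=0
thr0.a=0 thr0.b=0 thr1.a=1 thr2.a=1
thr0.a=0 thr0.b=1 thr1.a=0 thr2.a=0
thr0.a=0 thr0.b=1 thr1.a=0 thr2.a=1
thr0.a=0 thr0.b=1 thr1.a=1 thr2.a=0
thr0.a=1 thr0.b=1 thr1.a=0 thr2.a=0
thr0.a=1 thr0.b=1 thr1.a=0 thr2.a=1
thr0.a=1 thr0.b=1 thr1.a=1 thr2.a=0

outcome vector order: (thr0.a,thr0.b,thr1.a,thr2.a)
|SC outcomes| = 10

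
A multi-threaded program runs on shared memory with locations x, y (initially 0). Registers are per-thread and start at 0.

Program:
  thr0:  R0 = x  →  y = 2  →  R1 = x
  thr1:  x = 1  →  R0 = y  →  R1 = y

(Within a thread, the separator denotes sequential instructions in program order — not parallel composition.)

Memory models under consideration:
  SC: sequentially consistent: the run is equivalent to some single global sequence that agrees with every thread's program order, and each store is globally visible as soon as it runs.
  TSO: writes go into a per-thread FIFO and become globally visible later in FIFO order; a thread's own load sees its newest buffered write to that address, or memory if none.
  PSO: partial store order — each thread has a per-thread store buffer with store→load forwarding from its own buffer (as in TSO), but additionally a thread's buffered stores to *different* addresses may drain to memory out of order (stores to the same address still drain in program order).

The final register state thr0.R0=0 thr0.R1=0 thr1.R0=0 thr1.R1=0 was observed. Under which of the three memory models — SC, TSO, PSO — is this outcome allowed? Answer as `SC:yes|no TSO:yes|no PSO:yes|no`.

outcome vector order: (thr0.R0,thr0.R1,thr1.R0,thr1.R1)
SC: 7 outcomes — {(0,0,2,2); (0,1,0,0); (0,1,0,2); (0,1,2,2); (1,1,0,0); (1,1,0,2); (1,1,2,2)}
TSO: 9 outcomes — {(0,0,0,0); (0,0,0,2); (0,0,2,2); (0,1,0,0); (0,1,0,2); (0,1,2,2); (1,1,0,0); (1,1,0,2); (1,1,2,2)}
PSO: 9 outcomes — {(0,0,0,0); (0,0,0,2); (0,0,2,2); (0,1,0,0); (0,1,0,2); (0,1,2,2); (1,1,0,0); (1,1,0,2); (1,1,2,2)}
target (0,0,0,0) ∈ {TSO,PSO}

SC:no TSO:yes PSO:yes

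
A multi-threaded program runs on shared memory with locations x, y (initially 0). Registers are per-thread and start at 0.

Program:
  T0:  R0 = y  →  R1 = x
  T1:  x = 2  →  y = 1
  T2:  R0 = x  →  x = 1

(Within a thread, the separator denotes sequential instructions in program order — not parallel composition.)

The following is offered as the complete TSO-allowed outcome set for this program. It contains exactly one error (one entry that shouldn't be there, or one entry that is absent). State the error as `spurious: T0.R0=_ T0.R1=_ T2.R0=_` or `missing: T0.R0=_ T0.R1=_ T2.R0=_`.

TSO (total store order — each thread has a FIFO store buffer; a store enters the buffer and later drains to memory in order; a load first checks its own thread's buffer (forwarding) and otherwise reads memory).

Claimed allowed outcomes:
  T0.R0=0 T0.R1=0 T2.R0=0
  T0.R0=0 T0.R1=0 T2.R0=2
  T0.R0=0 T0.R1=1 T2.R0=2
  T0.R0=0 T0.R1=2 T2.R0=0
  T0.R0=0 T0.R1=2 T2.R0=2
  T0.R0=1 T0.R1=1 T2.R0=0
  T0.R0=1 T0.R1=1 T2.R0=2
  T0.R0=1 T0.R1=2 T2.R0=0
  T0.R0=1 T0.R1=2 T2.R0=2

outcome vector order: (T0.R0,T0.R1,T2.R0)
TSO: 10 outcomes — {(0,0,0), (0,0,2), (0,1,0), (0,1,2), (0,2,0), (0,2,2), (1,1,0), (1,1,2), (1,2,0), (1,2,2)}
TSO∖claimed = {(0,1,0)}

missing: T0.R0=0 T0.R1=1 T2.R0=0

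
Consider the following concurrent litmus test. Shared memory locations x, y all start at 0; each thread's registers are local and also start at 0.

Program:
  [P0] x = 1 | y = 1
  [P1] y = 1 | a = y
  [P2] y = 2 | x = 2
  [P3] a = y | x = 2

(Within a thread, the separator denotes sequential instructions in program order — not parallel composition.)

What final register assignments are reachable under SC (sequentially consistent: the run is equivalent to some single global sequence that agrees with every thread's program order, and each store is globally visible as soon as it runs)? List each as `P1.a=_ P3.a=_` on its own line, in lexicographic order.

P1.a=1 P3.a=0
P1.a=1 P3.a=1
P1.a=1 P3.a=2
P1.a=2 P3.a=0
P1.a=2 P3.a=1
P1.a=2 P3.a=2

outcome vector order: (P1.a,P3.a)
|SC outcomes| = 6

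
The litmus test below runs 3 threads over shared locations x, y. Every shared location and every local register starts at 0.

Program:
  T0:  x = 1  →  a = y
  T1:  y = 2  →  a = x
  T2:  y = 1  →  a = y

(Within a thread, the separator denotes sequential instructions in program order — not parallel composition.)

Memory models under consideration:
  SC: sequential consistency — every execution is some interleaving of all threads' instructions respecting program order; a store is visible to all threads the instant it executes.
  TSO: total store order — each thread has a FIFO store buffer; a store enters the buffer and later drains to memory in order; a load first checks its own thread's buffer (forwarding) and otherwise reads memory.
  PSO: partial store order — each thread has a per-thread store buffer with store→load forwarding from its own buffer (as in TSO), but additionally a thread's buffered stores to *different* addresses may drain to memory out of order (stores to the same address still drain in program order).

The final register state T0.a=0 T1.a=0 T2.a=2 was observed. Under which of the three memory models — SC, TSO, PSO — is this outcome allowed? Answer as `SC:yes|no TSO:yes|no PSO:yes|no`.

SC:no TSO:yes PSO:yes

outcome vector order: (T0.a,T1.a,T2.a)
under SC → 0/1/1; 0/1/2; 1/0/1; 1/1/1; 1/1/2; 2/0/1; 2/0/2; 2/1/1; 2/1/2
under TSO → 0/0/1; 0/0/2; 0/1/1; 0/1/2; 1/0/1; 1/0/2; 1/1/1; 1/1/2; 2/0/1; 2/0/2; 2/1/1; 2/1/2
under PSO → 0/0/1; 0/0/2; 0/1/1; 0/1/2; 1/0/1; 1/0/2; 1/1/1; 1/1/2; 2/0/1; 2/0/2; 2/1/1; 2/1/2
target 0/0/2 ∈ {TSO,PSO}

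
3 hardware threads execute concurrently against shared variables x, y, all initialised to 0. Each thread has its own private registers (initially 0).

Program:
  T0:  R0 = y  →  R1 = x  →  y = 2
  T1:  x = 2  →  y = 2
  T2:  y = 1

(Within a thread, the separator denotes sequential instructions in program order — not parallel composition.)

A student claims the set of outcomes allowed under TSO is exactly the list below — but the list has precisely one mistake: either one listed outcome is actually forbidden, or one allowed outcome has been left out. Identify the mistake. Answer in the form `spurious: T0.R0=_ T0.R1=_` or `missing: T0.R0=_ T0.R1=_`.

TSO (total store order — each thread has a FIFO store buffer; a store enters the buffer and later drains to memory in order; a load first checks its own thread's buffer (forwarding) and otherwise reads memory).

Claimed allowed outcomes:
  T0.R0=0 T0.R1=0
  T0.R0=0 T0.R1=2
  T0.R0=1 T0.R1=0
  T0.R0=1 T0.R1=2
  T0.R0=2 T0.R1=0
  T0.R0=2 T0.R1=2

outcome vector order: (T0.R0,T0.R1)
TSO (5): 00; 02; 10; 12; 22
claimed∖TSO = {20}

spurious: T0.R0=2 T0.R1=0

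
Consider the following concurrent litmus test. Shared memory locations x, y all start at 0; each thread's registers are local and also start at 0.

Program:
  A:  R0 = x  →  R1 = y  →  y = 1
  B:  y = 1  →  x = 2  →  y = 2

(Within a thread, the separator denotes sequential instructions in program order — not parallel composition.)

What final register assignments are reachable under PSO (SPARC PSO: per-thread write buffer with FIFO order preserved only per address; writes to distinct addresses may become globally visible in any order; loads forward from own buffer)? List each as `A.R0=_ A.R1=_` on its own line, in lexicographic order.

A.R0=0 A.R1=0
A.R0=0 A.R1=1
A.R0=0 A.R1=2
A.R0=2 A.R1=0
A.R0=2 A.R1=1
A.R0=2 A.R1=2

outcome vector order: (A.R0,A.R1)
|PSO outcomes| = 6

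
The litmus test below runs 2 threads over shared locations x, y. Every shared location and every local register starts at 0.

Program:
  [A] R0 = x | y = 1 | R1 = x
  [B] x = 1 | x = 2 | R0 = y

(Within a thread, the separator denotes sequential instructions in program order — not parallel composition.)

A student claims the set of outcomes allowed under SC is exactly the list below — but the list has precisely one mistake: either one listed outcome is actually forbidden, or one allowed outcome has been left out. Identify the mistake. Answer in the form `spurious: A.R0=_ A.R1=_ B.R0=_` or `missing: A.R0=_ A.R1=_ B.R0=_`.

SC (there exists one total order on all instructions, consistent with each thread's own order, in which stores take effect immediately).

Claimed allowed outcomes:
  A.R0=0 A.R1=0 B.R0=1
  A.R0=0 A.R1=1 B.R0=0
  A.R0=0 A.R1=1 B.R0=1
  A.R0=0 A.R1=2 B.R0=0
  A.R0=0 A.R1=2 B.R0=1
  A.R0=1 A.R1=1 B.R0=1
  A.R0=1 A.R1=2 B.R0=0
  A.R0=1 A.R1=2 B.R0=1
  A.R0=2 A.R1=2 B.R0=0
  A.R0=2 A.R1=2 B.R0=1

outcome vector order: (A.R0,A.R1,B.R0)
SC: 9 outcomes — {001; 011; 020; 021; 111; 120; 121; 220; 221}
claimed∖SC = {010}

spurious: A.R0=0 A.R1=1 B.R0=0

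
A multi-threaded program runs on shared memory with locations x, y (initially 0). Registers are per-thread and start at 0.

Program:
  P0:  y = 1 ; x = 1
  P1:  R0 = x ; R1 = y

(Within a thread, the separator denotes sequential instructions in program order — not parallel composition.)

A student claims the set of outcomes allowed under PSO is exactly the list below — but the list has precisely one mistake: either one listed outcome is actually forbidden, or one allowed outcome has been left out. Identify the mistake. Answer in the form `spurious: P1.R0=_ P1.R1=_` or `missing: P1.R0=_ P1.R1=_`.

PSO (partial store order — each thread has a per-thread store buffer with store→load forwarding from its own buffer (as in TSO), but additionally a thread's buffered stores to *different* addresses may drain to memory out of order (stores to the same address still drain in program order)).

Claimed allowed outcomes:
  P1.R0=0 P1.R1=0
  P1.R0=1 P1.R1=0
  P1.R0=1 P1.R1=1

missing: P1.R0=0 P1.R1=1

outcome vector order: (P1.R0,P1.R1)
[PSO] allowed = {(0,0); (0,1); (1,0); (1,1)}
PSO∖claimed = {(0,1)}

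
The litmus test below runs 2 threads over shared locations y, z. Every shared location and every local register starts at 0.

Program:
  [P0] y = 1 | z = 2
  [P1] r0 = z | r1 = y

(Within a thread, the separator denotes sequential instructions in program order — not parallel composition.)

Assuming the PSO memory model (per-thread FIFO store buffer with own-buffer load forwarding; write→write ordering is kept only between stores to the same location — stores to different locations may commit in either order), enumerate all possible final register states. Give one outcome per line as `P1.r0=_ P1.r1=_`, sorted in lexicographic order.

outcome vector order: (P1.r0,P1.r1)
|PSO outcomes| = 4

P1.r0=0 P1.r1=0
P1.r0=0 P1.r1=1
P1.r0=2 P1.r1=0
P1.r0=2 P1.r1=1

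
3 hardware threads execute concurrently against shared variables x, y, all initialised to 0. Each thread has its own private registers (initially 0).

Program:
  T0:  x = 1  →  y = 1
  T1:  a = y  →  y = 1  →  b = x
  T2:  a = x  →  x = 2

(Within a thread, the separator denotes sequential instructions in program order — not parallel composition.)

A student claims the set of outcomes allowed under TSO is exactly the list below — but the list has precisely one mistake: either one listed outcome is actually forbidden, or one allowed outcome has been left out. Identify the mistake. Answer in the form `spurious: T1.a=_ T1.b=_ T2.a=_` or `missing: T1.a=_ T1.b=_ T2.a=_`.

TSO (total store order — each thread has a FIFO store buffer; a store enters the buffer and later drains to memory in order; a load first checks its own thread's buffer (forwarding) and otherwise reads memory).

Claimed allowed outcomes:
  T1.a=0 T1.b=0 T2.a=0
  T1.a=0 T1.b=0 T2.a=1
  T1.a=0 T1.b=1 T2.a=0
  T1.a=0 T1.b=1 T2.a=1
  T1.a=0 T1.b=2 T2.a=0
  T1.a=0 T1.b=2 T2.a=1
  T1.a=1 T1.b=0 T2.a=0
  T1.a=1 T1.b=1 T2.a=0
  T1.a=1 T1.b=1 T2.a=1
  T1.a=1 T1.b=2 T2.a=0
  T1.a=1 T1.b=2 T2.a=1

spurious: T1.a=1 T1.b=0 T2.a=0

outcome vector order: (T1.a,T1.b,T2.a)
TSO: 10 outcomes — {0/0/0 0/0/1 0/1/0 0/1/1 0/2/0 0/2/1 1/1/0 1/1/1 1/2/0 1/2/1}
claimed∖TSO = {1/0/0}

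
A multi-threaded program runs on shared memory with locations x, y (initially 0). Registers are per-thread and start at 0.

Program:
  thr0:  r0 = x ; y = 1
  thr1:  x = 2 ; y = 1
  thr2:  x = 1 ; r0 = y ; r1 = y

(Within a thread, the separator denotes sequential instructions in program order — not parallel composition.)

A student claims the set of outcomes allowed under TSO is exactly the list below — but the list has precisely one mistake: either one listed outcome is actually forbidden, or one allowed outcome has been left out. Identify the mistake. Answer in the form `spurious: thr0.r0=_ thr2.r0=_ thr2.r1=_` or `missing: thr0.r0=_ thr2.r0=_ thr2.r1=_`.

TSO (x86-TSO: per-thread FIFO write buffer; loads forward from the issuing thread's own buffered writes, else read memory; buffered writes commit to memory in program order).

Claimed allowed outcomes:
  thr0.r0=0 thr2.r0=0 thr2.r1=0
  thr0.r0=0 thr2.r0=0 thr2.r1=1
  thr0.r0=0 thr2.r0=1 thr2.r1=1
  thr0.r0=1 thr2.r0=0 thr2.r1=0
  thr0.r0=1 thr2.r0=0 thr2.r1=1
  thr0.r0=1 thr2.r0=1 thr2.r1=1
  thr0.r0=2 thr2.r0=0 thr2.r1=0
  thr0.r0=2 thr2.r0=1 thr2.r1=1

missing: thr0.r0=2 thr2.r0=0 thr2.r1=1

outcome vector order: (thr0.r0,thr2.r0,thr2.r1)
under TSO → 000 001 011 100 101 111 200 201 211
TSO∖claimed = {201}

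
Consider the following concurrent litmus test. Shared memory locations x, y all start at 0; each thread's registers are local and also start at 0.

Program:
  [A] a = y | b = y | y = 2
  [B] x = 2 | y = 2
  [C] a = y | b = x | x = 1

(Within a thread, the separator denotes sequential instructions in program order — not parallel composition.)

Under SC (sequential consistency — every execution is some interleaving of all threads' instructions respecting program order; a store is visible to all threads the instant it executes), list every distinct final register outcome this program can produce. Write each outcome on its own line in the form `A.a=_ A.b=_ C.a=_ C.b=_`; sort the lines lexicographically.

outcome vector order: (A.a,A.b,C.a,C.b)
|SC outcomes| = 10

A.a=0 A.b=0 C.a=0 C.b=0
A.a=0 A.b=0 C.a=0 C.b=2
A.a=0 A.b=0 C.a=2 C.b=0
A.a=0 A.b=0 C.a=2 C.b=2
A.a=0 A.b=2 C.a=0 C.b=0
A.a=0 A.b=2 C.a=0 C.b=2
A.a=0 A.b=2 C.a=2 C.b=2
A.a=2 A.b=2 C.a=0 C.b=0
A.a=2 A.b=2 C.a=0 C.b=2
A.a=2 A.b=2 C.a=2 C.b=2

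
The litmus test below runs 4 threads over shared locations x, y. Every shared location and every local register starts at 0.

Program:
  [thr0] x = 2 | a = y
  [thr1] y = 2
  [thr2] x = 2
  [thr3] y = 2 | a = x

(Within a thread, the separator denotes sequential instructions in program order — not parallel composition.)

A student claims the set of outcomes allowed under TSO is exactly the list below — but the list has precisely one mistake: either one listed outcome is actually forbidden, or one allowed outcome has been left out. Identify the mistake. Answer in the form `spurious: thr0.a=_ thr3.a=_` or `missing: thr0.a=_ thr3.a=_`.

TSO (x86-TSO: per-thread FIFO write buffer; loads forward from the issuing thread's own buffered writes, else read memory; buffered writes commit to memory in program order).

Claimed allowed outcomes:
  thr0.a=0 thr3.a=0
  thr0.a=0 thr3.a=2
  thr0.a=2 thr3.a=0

outcome vector order: (thr0.a,thr3.a)
[TSO] allowed = {00 02 20 22}
TSO∖claimed = {22}

missing: thr0.a=2 thr3.a=2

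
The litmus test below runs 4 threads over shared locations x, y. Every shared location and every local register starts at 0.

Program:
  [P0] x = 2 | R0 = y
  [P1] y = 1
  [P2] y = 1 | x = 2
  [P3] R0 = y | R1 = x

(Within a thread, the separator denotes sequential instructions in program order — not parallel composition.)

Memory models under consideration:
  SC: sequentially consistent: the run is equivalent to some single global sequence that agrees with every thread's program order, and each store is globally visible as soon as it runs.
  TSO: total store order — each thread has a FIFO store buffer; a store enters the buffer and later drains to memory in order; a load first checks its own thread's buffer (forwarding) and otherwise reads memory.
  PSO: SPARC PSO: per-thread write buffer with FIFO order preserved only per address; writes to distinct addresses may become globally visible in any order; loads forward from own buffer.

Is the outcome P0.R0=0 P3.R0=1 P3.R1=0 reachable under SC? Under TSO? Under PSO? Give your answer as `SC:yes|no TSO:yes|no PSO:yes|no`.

outcome vector order: (P0.R0,P3.R0,P3.R1)
SC: 7 outcomes — {000; 002; 012; 100; 102; 110; 112}
TSO: 8 outcomes — {000; 002; 010; 012; 100; 102; 110; 112}
PSO: 8 outcomes — {000; 002; 010; 012; 100; 102; 110; 112}
target 010 ∈ {TSO,PSO}

SC:no TSO:yes PSO:yes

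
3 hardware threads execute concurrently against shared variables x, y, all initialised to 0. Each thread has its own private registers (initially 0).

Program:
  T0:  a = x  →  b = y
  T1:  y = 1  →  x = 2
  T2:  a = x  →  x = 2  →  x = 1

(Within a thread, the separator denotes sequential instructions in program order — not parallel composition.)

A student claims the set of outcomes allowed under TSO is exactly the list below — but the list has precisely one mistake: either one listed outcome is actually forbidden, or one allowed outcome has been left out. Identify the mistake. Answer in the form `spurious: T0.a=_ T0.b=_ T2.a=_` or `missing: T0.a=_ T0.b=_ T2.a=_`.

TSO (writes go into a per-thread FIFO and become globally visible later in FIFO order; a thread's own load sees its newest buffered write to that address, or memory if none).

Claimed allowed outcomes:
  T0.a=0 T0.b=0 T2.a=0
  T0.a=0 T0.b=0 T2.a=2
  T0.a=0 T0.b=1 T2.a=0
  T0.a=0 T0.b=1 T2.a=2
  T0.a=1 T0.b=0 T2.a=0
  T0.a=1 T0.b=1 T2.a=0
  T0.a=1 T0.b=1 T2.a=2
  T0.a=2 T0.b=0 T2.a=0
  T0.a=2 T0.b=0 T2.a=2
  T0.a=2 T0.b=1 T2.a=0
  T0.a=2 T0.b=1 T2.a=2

spurious: T0.a=2 T0.b=0 T2.a=2

outcome vector order: (T0.a,T0.b,T2.a)
under TSO → <0 0 0>, <0 0 2>, <0 1 0>, <0 1 2>, <1 0 0>, <1 1 0>, <1 1 2>, <2 0 0>, <2 1 0>, <2 1 2>
claimed∖TSO = {<2 0 2>}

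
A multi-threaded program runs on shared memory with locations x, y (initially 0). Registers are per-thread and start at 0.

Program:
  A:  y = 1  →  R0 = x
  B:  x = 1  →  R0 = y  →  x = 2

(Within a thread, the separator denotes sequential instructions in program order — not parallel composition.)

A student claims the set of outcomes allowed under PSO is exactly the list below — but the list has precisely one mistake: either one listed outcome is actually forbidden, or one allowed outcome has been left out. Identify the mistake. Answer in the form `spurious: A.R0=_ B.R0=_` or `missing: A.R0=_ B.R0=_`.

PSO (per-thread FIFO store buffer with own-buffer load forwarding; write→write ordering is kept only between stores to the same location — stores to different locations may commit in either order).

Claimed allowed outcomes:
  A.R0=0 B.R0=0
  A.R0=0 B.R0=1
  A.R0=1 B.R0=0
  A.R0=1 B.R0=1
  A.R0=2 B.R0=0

missing: A.R0=2 B.R0=1

outcome vector order: (A.R0,B.R0)
under PSO → (0,0); (0,1); (1,0); (1,1); (2,0); (2,1)
PSO∖claimed = {(2,1)}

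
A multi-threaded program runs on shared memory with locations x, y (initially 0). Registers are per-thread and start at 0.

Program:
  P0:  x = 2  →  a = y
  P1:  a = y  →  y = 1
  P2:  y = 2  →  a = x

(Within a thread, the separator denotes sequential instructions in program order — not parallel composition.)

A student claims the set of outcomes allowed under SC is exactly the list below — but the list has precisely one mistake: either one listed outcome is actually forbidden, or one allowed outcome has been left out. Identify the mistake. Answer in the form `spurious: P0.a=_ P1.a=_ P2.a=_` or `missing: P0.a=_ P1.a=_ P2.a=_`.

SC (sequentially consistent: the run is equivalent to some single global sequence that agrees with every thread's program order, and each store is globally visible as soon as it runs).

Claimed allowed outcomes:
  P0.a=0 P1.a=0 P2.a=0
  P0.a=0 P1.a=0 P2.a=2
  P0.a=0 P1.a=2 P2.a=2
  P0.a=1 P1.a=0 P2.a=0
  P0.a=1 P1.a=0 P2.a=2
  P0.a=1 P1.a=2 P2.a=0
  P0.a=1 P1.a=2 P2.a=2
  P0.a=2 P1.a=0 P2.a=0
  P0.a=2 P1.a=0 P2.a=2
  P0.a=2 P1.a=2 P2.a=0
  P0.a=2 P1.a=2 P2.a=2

outcome vector order: (P0.a,P1.a,P2.a)
SC: 10 outcomes — {<0 0 2>, <0 2 2>, <1 0 0>, <1 0 2>, <1 2 0>, <1 2 2>, <2 0 0>, <2 0 2>, <2 2 0>, <2 2 2>}
claimed∖SC = {<0 0 0>}

spurious: P0.a=0 P1.a=0 P2.a=0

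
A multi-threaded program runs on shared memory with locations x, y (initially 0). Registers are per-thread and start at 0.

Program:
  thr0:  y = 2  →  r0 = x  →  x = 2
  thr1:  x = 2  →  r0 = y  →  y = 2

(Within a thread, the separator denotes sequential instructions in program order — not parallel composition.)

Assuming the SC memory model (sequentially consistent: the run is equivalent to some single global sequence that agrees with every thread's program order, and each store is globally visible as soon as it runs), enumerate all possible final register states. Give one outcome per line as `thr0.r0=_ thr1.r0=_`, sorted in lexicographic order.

thr0.r0=0 thr1.r0=2
thr0.r0=2 thr1.r0=0
thr0.r0=2 thr1.r0=2

outcome vector order: (thr0.r0,thr1.r0)
|SC outcomes| = 3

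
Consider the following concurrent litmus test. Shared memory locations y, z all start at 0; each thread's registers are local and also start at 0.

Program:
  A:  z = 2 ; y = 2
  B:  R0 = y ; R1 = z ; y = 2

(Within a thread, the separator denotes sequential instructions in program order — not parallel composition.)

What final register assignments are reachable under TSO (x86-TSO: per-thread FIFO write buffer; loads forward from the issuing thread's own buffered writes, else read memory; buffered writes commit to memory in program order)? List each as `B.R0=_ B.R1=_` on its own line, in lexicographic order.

B.R0=0 B.R1=0
B.R0=0 B.R1=2
B.R0=2 B.R1=2

outcome vector order: (B.R0,B.R1)
|TSO outcomes| = 3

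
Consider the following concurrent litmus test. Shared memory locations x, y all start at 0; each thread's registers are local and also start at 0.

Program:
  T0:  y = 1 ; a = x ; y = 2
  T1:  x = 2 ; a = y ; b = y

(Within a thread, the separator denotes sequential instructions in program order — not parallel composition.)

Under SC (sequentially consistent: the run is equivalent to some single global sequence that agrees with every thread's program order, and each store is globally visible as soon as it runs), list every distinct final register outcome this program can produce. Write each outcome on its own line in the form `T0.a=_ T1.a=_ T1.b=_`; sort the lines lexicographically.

outcome vector order: (T0.a,T1.a,T1.b)
|SC outcomes| = 9

T0.a=0 T1.a=1 T1.b=1
T0.a=0 T1.a=1 T1.b=2
T0.a=0 T1.a=2 T1.b=2
T0.a=2 T1.a=0 T1.b=0
T0.a=2 T1.a=0 T1.b=1
T0.a=2 T1.a=0 T1.b=2
T0.a=2 T1.a=1 T1.b=1
T0.a=2 T1.a=1 T1.b=2
T0.a=2 T1.a=2 T1.b=2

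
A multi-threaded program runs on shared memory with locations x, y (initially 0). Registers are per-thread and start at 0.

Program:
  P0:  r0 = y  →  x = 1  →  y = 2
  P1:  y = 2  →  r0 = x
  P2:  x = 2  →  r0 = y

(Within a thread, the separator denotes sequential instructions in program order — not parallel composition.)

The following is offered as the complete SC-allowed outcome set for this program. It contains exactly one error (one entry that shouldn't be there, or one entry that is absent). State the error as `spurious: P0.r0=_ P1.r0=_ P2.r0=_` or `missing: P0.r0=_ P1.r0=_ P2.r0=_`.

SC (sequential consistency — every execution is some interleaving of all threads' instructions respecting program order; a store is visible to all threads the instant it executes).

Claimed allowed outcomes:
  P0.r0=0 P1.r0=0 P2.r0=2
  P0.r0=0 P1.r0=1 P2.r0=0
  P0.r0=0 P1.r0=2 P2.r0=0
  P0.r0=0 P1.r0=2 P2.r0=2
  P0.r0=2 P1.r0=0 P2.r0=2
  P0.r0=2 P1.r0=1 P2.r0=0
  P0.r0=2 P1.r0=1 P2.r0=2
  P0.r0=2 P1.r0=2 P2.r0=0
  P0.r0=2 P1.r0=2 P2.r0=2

missing: P0.r0=0 P1.r0=1 P2.r0=2

outcome vector order: (P0.r0,P1.r0,P2.r0)
SC (10): 002; 010; 012; 020; 022; 202; 210; 212; 220; 222
SC∖claimed = {012}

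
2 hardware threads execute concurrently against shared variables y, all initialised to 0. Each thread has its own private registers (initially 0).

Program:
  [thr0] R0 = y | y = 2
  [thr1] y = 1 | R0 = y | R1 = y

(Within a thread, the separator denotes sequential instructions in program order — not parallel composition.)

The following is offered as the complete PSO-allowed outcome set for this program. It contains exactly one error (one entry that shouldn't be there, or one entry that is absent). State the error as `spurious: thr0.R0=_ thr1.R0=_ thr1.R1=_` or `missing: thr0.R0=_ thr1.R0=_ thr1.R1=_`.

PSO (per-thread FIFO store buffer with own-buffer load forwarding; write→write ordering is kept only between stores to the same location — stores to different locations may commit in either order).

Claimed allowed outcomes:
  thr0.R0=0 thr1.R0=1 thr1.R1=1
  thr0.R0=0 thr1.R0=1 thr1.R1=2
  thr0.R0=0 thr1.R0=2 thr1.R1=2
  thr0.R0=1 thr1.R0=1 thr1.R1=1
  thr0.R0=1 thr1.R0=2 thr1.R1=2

outcome vector order: (thr0.R0,thr1.R0,thr1.R1)
[PSO] allowed = {011 012 022 111 112 122}
PSO∖claimed = {112}

missing: thr0.R0=1 thr1.R0=1 thr1.R1=2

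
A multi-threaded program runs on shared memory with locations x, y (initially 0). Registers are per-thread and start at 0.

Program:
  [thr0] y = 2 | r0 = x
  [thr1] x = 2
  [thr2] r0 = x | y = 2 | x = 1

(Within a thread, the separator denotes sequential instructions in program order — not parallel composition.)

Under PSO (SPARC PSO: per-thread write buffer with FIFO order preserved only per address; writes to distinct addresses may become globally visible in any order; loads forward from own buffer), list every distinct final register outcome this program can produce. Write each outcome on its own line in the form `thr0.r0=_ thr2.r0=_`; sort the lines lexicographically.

thr0.r0=0 thr2.r0=0
thr0.r0=0 thr2.r0=2
thr0.r0=1 thr2.r0=0
thr0.r0=1 thr2.r0=2
thr0.r0=2 thr2.r0=0
thr0.r0=2 thr2.r0=2

outcome vector order: (thr0.r0,thr2.r0)
|PSO outcomes| = 6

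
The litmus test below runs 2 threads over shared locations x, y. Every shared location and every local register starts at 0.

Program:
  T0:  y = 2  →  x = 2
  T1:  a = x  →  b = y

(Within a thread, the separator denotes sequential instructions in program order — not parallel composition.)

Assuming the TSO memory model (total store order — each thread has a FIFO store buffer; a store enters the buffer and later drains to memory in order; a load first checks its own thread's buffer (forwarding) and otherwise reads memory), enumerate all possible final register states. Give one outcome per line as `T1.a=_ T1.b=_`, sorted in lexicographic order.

outcome vector order: (T1.a,T1.b)
|TSO outcomes| = 3

T1.a=0 T1.b=0
T1.a=0 T1.b=2
T1.a=2 T1.b=2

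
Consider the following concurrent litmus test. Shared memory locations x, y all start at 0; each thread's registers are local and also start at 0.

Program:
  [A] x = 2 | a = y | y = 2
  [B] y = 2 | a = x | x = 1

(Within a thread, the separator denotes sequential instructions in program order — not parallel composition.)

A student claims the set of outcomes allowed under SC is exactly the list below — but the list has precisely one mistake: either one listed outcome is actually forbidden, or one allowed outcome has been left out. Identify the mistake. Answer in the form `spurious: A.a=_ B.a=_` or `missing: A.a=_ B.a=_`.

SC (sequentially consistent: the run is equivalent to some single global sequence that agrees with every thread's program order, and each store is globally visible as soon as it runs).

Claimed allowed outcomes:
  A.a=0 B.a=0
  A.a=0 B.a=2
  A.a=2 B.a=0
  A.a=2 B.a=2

outcome vector order: (A.a,B.a)
SC: 3 outcomes — {<0 2> <2 0> <2 2>}
claimed∖SC = {<0 0>}

spurious: A.a=0 B.a=0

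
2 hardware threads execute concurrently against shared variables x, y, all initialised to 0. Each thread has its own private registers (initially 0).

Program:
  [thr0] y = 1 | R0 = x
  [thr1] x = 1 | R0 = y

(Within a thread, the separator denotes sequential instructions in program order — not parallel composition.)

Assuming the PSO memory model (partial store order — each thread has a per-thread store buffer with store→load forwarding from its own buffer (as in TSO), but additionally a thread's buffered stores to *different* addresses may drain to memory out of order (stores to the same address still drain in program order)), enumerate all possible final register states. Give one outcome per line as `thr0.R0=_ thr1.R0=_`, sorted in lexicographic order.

outcome vector order: (thr0.R0,thr1.R0)
|PSO outcomes| = 4

thr0.R0=0 thr1.R0=0
thr0.R0=0 thr1.R0=1
thr0.R0=1 thr1.R0=0
thr0.R0=1 thr1.R0=1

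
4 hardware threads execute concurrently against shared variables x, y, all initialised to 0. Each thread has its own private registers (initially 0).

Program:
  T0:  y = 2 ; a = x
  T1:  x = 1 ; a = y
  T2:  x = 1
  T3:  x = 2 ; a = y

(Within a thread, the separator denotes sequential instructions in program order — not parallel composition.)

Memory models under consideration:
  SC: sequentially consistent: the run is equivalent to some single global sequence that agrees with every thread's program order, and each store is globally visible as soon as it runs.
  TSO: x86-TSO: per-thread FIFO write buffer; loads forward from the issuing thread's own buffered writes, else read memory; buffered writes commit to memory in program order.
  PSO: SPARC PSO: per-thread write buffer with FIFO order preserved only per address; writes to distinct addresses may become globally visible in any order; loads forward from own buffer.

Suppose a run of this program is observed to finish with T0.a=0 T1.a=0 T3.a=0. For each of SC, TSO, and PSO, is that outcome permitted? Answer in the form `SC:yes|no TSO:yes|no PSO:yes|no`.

outcome vector order: (T0.a,T1.a,T3.a)
SC (9): 0/2/2, 1/0/0, 1/0/2, 1/2/0, 1/2/2, 2/0/0, 2/0/2, 2/2/0, 2/2/2
TSO (12): 0/0/0, 0/0/2, 0/2/0, 0/2/2, 1/0/0, 1/0/2, 1/2/0, 1/2/2, 2/0/0, 2/0/2, 2/2/0, 2/2/2
PSO (12): 0/0/0, 0/0/2, 0/2/0, 0/2/2, 1/0/0, 1/0/2, 1/2/0, 1/2/2, 2/0/0, 2/0/2, 2/2/0, 2/2/2
target 0/0/0 ∈ {TSO,PSO}

SC:no TSO:yes PSO:yes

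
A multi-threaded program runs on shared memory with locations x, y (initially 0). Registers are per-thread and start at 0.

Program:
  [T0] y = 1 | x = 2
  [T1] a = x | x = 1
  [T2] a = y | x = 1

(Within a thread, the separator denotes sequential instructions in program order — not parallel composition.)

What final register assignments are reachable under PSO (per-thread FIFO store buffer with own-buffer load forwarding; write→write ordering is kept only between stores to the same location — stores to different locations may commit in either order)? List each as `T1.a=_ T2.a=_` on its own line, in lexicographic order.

outcome vector order: (T1.a,T2.a)
|PSO outcomes| = 6

T1.a=0 T2.a=0
T1.a=0 T2.a=1
T1.a=1 T2.a=0
T1.a=1 T2.a=1
T1.a=2 T2.a=0
T1.a=2 T2.a=1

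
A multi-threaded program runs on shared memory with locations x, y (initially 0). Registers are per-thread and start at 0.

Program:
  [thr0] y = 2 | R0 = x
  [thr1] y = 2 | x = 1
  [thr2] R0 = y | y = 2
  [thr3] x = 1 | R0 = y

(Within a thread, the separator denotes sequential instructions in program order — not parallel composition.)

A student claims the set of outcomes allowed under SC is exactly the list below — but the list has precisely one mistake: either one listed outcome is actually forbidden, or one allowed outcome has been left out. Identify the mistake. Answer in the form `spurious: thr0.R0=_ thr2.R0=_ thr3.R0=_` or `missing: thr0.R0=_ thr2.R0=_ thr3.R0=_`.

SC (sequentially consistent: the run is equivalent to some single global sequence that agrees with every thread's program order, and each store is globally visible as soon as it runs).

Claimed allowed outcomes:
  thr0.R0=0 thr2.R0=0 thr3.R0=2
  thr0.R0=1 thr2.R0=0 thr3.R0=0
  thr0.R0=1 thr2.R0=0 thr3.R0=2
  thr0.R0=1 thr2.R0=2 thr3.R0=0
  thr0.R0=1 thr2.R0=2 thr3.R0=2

outcome vector order: (thr0.R0,thr2.R0,thr3.R0)
SC: 6 outcomes — {(0,0,2); (0,2,2); (1,0,0); (1,0,2); (1,2,0); (1,2,2)}
SC∖claimed = {(0,2,2)}

missing: thr0.R0=0 thr2.R0=2 thr3.R0=2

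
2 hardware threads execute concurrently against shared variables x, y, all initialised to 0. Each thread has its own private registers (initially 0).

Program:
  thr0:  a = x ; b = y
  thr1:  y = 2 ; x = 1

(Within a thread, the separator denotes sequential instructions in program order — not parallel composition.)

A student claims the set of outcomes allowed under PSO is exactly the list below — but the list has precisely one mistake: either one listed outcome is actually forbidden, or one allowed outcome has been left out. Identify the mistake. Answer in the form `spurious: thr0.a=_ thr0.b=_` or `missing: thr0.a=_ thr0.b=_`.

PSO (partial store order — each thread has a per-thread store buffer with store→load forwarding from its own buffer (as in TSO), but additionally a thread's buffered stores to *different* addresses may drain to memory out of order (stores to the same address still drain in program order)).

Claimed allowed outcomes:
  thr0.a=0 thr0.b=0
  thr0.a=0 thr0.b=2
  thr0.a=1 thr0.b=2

outcome vector order: (thr0.a,thr0.b)
PSO (4): 00 02 10 12
PSO∖claimed = {10}

missing: thr0.a=1 thr0.b=0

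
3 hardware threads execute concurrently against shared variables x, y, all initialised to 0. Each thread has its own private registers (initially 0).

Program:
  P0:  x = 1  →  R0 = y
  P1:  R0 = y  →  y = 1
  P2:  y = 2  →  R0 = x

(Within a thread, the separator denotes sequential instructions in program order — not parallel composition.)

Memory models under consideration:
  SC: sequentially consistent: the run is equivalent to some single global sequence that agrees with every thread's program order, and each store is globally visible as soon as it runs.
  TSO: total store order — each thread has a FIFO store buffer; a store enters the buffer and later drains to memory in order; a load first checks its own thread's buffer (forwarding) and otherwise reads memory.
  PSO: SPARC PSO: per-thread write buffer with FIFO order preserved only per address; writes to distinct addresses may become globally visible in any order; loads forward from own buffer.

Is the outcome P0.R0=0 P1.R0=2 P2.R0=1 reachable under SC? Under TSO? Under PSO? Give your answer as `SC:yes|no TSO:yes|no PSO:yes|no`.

outcome vector order: (P0.R0,P1.R0,P2.R0)
under SC → <0 0 1>; <0 2 1>; <1 0 0>; <1 0 1>; <1 2 0>; <1 2 1>; <2 0 0>; <2 0 1>; <2 2 0>; <2 2 1>
under TSO → <0 0 0>; <0 0 1>; <0 2 0>; <0 2 1>; <1 0 0>; <1 0 1>; <1 2 0>; <1 2 1>; <2 0 0>; <2 0 1>; <2 2 0>; <2 2 1>
under PSO → <0 0 0>; <0 0 1>; <0 2 0>; <0 2 1>; <1 0 0>; <1 0 1>; <1 2 0>; <1 2 1>; <2 0 0>; <2 0 1>; <2 2 0>; <2 2 1>
target <0 2 1> ∈ {SC,TSO,PSO}

SC:yes TSO:yes PSO:yes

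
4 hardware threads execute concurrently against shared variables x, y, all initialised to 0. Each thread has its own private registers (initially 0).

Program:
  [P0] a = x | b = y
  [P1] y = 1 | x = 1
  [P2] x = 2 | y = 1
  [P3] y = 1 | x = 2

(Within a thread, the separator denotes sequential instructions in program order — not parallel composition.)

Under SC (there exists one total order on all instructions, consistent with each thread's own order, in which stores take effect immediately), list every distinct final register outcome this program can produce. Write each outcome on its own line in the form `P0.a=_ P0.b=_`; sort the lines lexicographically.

P0.a=0 P0.b=0
P0.a=0 P0.b=1
P0.a=1 P0.b=1
P0.a=2 P0.b=0
P0.a=2 P0.b=1

outcome vector order: (P0.a,P0.b)
|SC outcomes| = 5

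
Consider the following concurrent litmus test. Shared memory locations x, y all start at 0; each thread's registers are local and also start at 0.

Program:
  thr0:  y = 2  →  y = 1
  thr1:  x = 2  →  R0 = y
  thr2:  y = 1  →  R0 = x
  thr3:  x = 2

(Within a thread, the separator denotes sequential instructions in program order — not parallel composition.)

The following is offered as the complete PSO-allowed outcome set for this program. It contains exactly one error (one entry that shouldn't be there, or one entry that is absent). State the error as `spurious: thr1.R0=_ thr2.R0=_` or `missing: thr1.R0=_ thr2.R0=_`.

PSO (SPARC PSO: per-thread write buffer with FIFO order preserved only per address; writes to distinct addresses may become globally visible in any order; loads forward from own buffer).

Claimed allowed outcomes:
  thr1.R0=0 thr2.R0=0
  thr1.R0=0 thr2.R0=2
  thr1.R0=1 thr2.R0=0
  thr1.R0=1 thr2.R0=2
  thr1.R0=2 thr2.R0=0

missing: thr1.R0=2 thr2.R0=2

outcome vector order: (thr1.R0,thr2.R0)
PSO: 6 outcomes — {<0 0>, <0 2>, <1 0>, <1 2>, <2 0>, <2 2>}
PSO∖claimed = {<2 2>}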